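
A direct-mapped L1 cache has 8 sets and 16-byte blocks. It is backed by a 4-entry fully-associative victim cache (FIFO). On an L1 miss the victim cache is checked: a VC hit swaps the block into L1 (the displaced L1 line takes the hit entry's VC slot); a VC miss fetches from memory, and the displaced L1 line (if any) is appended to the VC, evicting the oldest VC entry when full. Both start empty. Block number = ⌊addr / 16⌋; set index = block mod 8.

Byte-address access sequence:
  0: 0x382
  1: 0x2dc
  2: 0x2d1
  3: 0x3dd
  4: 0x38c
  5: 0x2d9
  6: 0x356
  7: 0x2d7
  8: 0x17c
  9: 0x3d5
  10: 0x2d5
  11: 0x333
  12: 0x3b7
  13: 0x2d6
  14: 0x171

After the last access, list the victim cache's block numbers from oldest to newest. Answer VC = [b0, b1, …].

#0 0x382→b56/s0 MISS; vc=[]
#1 0x2dc→b45/s5 MISS; vc=[]
#2 0x2d1→b45/s5 L1-HIT; vc=[]
#3 0x3dd→b61/s5 MISS; vc=[45]
#4 0x38c→b56/s0 L1-HIT; vc=[45]
#5 0x2d9→b45/s5 VC-HIT; vc=[61]
#6 0x356→b53/s5 MISS; vc=[61,45]
#7 0x2d7→b45/s5 VC-HIT; vc=[61,53]
#8 0x17c→b23/s7 MISS; vc=[61,53]
#9 0x3d5→b61/s5 VC-HIT; vc=[45,53]
#10 0x2d5→b45/s5 VC-HIT; vc=[61,53]
#11 0x333→b51/s3 MISS; vc=[61,53]
#12 0x3b7→b59/s3 MISS; vc=[61,53,51]
#13 0x2d6→b45/s5 L1-HIT; vc=[61,53,51]
#14 0x171→b23/s7 L1-HIT; vc=[61,53,51]

VC = [61, 53, 51]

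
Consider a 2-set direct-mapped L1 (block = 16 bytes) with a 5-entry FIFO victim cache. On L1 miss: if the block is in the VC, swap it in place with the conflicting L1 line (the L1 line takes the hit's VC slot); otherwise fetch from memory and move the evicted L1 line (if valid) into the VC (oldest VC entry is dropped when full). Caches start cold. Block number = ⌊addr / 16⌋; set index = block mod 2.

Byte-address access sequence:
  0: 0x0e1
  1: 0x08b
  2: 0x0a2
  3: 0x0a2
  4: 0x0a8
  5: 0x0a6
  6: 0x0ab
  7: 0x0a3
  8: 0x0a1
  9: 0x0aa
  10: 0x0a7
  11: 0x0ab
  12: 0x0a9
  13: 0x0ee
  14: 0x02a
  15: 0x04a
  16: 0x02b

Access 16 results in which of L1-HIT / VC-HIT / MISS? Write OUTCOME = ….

0: 0xe1 (blk 14, set 0) → MISS  vc=[]
1: 0x8b (blk 8, set 0) → MISS  vc=[14]
2: 0xa2 (blk 10, set 0) → MISS  vc=[14, 8]
3: 0xa2 (blk 10, set 0) → L1-HIT  vc=[14, 8]
4: 0xa8 (blk 10, set 0) → L1-HIT  vc=[14, 8]
5: 0xa6 (blk 10, set 0) → L1-HIT  vc=[14, 8]
6: 0xab (blk 10, set 0) → L1-HIT  vc=[14, 8]
7: 0xa3 (blk 10, set 0) → L1-HIT  vc=[14, 8]
8: 0xa1 (blk 10, set 0) → L1-HIT  vc=[14, 8]
9: 0xaa (blk 10, set 0) → L1-HIT  vc=[14, 8]
10: 0xa7 (blk 10, set 0) → L1-HIT  vc=[14, 8]
11: 0xab (blk 10, set 0) → L1-HIT  vc=[14, 8]
12: 0xa9 (blk 10, set 0) → L1-HIT  vc=[14, 8]
13: 0xee (blk 14, set 0) → VC-HIT  vc=[10, 8]
14: 0x2a (blk 2, set 0) → MISS  vc=[10, 8, 14]
15: 0x4a (blk 4, set 0) → MISS  vc=[10, 8, 14, 2]
16: 0x2b (blk 2, set 0) → VC-HIT  vc=[10, 8, 14, 4]

OUTCOME = VC-HIT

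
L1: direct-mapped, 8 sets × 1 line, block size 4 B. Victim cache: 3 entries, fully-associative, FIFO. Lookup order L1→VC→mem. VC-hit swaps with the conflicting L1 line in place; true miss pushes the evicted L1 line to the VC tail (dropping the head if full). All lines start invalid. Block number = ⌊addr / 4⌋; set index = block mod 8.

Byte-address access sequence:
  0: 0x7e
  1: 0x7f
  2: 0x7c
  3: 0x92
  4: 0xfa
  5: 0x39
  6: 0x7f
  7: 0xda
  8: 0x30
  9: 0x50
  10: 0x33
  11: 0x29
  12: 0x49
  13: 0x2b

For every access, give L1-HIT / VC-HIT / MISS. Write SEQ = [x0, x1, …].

SEQ = [MISS, L1-HIT, L1-HIT, MISS, MISS, MISS, L1-HIT, MISS, MISS, MISS, VC-HIT, MISS, MISS, VC-HIT]

#0 0x7e→b31/s7 MISS; vc=[]
#1 0x7f→b31/s7 L1-HIT; vc=[]
#2 0x7c→b31/s7 L1-HIT; vc=[]
#3 0x92→b36/s4 MISS; vc=[]
#4 0xfa→b62/s6 MISS; vc=[]
#5 0x39→b14/s6 MISS; vc=[62]
#6 0x7f→b31/s7 L1-HIT; vc=[62]
#7 0xda→b54/s6 MISS; vc=[62,14]
#8 0x30→b12/s4 MISS; vc=[62,14,36]
#9 0x50→b20/s4 MISS; vc=[14,36,12]
#10 0x33→b12/s4 VC-HIT; vc=[14,36,20]
#11 0x29→b10/s2 MISS; vc=[14,36,20]
#12 0x49→b18/s2 MISS; vc=[36,20,10]
#13 0x2b→b10/s2 VC-HIT; vc=[36,20,18]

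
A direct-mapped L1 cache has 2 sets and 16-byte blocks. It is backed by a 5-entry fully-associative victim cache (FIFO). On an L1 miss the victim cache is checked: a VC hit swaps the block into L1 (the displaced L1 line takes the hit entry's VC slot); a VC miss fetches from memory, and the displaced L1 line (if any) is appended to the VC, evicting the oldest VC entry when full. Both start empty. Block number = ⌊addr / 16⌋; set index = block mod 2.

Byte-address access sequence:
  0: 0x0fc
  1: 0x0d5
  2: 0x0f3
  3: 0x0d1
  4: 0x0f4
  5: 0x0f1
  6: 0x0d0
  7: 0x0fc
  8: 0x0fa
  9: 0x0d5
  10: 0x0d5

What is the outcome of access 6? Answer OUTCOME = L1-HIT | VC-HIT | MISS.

#0 0xfc→b15/s1 MISS; vc=[]
#1 0xd5→b13/s1 MISS; vc=[15]
#2 0xf3→b15/s1 VC-HIT; vc=[13]
#3 0xd1→b13/s1 VC-HIT; vc=[15]
#4 0xf4→b15/s1 VC-HIT; vc=[13]
#5 0xf1→b15/s1 L1-HIT; vc=[13]
#6 0xd0→b13/s1 VC-HIT; vc=[15]
#7 0xfc→b15/s1 VC-HIT; vc=[13]
#8 0xfa→b15/s1 L1-HIT; vc=[13]
#9 0xd5→b13/s1 VC-HIT; vc=[15]
#10 0xd5→b13/s1 L1-HIT; vc=[15]

OUTCOME = VC-HIT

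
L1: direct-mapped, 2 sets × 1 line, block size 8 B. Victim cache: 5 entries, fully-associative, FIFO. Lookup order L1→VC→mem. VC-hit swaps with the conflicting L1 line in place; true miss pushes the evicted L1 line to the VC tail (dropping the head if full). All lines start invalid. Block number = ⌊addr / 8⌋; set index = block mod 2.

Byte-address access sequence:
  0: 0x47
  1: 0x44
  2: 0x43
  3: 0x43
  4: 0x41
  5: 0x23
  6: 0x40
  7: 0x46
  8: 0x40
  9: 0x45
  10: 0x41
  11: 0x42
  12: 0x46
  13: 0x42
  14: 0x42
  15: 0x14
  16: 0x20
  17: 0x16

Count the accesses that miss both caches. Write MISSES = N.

MISSES = 3

  [0] addr=0x47 blk=8 s=0: MISS | VC []
  [1] addr=0x44 blk=8 s=0: L1-HIT | VC []
  [2] addr=0x43 blk=8 s=0: L1-HIT | VC []
  [3] addr=0x43 blk=8 s=0: L1-HIT | VC []
  [4] addr=0x41 blk=8 s=0: L1-HIT | VC []
  [5] addr=0x23 blk=4 s=0: MISS | VC [8]
  [6] addr=0x40 blk=8 s=0: VC-HIT | VC [4]
  [7] addr=0x46 blk=8 s=0: L1-HIT | VC [4]
  [8] addr=0x40 blk=8 s=0: L1-HIT | VC [4]
  [9] addr=0x45 blk=8 s=0: L1-HIT | VC [4]
  [10] addr=0x41 blk=8 s=0: L1-HIT | VC [4]
  [11] addr=0x42 blk=8 s=0: L1-HIT | VC [4]
  [12] addr=0x46 blk=8 s=0: L1-HIT | VC [4]
  [13] addr=0x42 blk=8 s=0: L1-HIT | VC [4]
  [14] addr=0x42 blk=8 s=0: L1-HIT | VC [4]
  [15] addr=0x14 blk=2 s=0: MISS | VC [4, 8]
  [16] addr=0x20 blk=4 s=0: VC-HIT | VC [2, 8]
  [17] addr=0x16 blk=2 s=0: VC-HIT | VC [4, 8]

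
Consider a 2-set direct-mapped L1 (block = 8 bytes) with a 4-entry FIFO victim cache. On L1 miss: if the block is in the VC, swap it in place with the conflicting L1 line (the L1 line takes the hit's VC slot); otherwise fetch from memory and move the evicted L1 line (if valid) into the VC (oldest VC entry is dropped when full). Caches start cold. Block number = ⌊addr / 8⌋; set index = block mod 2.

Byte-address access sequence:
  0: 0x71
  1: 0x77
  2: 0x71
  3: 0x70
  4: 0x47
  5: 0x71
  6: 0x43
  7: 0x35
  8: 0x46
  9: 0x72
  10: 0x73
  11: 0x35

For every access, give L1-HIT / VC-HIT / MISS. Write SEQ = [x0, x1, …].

0: 0x71 (blk 14, set 0) → MISS  vc=[]
1: 0x77 (blk 14, set 0) → L1-HIT  vc=[]
2: 0x71 (blk 14, set 0) → L1-HIT  vc=[]
3: 0x70 (blk 14, set 0) → L1-HIT  vc=[]
4: 0x47 (blk 8, set 0) → MISS  vc=[14]
5: 0x71 (blk 14, set 0) → VC-HIT  vc=[8]
6: 0x43 (blk 8, set 0) → VC-HIT  vc=[14]
7: 0x35 (blk 6, set 0) → MISS  vc=[14, 8]
8: 0x46 (blk 8, set 0) → VC-HIT  vc=[14, 6]
9: 0x72 (blk 14, set 0) → VC-HIT  vc=[8, 6]
10: 0x73 (blk 14, set 0) → L1-HIT  vc=[8, 6]
11: 0x35 (blk 6, set 0) → VC-HIT  vc=[8, 14]

SEQ = [MISS, L1-HIT, L1-HIT, L1-HIT, MISS, VC-HIT, VC-HIT, MISS, VC-HIT, VC-HIT, L1-HIT, VC-HIT]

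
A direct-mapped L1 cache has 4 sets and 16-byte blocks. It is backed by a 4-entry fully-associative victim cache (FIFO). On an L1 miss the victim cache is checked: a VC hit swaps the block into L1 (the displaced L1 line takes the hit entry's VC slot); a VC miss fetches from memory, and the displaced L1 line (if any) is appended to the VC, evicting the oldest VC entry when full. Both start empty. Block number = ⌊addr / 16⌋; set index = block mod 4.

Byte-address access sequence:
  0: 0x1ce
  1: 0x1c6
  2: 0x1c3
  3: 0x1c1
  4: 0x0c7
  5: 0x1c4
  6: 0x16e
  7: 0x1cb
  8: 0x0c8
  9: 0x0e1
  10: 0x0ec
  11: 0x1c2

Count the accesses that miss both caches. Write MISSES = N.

MISSES = 4

  [0] addr=0x1ce blk=28 s=0: MISS | VC []
  [1] addr=0x1c6 blk=28 s=0: L1-HIT | VC []
  [2] addr=0x1c3 blk=28 s=0: L1-HIT | VC []
  [3] addr=0x1c1 blk=28 s=0: L1-HIT | VC []
  [4] addr=0xc7 blk=12 s=0: MISS | VC [28]
  [5] addr=0x1c4 blk=28 s=0: VC-HIT | VC [12]
  [6] addr=0x16e blk=22 s=2: MISS | VC [12]
  [7] addr=0x1cb blk=28 s=0: L1-HIT | VC [12]
  [8] addr=0xc8 blk=12 s=0: VC-HIT | VC [28]
  [9] addr=0xe1 blk=14 s=2: MISS | VC [28, 22]
  [10] addr=0xec blk=14 s=2: L1-HIT | VC [28, 22]
  [11] addr=0x1c2 blk=28 s=0: VC-HIT | VC [12, 22]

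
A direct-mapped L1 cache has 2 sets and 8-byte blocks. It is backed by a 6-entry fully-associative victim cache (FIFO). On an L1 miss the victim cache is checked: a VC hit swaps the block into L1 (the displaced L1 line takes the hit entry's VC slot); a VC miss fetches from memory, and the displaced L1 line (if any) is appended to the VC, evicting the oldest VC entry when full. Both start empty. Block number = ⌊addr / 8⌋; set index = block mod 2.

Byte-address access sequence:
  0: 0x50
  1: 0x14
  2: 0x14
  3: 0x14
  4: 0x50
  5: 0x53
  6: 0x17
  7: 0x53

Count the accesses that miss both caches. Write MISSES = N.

MISSES = 2

  [0] addr=0x50 blk=10 s=0: MISS | VC []
  [1] addr=0x14 blk=2 s=0: MISS | VC [10]
  [2] addr=0x14 blk=2 s=0: L1-HIT | VC [10]
  [3] addr=0x14 blk=2 s=0: L1-HIT | VC [10]
  [4] addr=0x50 blk=10 s=0: VC-HIT | VC [2]
  [5] addr=0x53 blk=10 s=0: L1-HIT | VC [2]
  [6] addr=0x17 blk=2 s=0: VC-HIT | VC [10]
  [7] addr=0x53 blk=10 s=0: VC-HIT | VC [2]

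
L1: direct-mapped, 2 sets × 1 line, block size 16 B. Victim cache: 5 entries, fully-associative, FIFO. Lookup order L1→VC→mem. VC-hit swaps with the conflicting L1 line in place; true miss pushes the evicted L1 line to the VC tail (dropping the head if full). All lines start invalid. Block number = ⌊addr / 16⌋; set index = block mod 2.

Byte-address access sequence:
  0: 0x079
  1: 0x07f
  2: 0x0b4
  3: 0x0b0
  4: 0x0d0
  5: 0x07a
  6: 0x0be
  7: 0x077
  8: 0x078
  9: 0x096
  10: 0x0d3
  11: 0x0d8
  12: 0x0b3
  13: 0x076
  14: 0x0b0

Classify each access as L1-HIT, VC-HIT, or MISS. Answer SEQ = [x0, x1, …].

  [0] addr=0x79 blk=7 s=1: MISS | VC []
  [1] addr=0x7f blk=7 s=1: L1-HIT | VC []
  [2] addr=0xb4 blk=11 s=1: MISS | VC [7]
  [3] addr=0xb0 blk=11 s=1: L1-HIT | VC [7]
  [4] addr=0xd0 blk=13 s=1: MISS | VC [7, 11]
  [5] addr=0x7a blk=7 s=1: VC-HIT | VC [13, 11]
  [6] addr=0xbe blk=11 s=1: VC-HIT | VC [13, 7]
  [7] addr=0x77 blk=7 s=1: VC-HIT | VC [13, 11]
  [8] addr=0x78 blk=7 s=1: L1-HIT | VC [13, 11]
  [9] addr=0x96 blk=9 s=1: MISS | VC [13, 11, 7]
  [10] addr=0xd3 blk=13 s=1: VC-HIT | VC [9, 11, 7]
  [11] addr=0xd8 blk=13 s=1: L1-HIT | VC [9, 11, 7]
  [12] addr=0xb3 blk=11 s=1: VC-HIT | VC [9, 13, 7]
  [13] addr=0x76 blk=7 s=1: VC-HIT | VC [9, 13, 11]
  [14] addr=0xb0 blk=11 s=1: VC-HIT | VC [9, 13, 7]

SEQ = [MISS, L1-HIT, MISS, L1-HIT, MISS, VC-HIT, VC-HIT, VC-HIT, L1-HIT, MISS, VC-HIT, L1-HIT, VC-HIT, VC-HIT, VC-HIT]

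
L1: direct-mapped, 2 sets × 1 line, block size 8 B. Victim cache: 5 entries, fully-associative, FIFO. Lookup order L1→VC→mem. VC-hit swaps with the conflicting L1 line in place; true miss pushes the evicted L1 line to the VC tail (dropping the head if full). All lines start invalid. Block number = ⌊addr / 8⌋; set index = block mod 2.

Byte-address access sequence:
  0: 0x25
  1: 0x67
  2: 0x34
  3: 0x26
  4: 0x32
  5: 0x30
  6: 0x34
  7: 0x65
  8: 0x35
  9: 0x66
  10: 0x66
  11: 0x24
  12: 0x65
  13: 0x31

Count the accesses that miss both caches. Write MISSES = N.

0: 0x25 (blk 4, set 0) → MISS  vc=[]
1: 0x67 (blk 12, set 0) → MISS  vc=[4]
2: 0x34 (blk 6, set 0) → MISS  vc=[4, 12]
3: 0x26 (blk 4, set 0) → VC-HIT  vc=[6, 12]
4: 0x32 (blk 6, set 0) → VC-HIT  vc=[4, 12]
5: 0x30 (blk 6, set 0) → L1-HIT  vc=[4, 12]
6: 0x34 (blk 6, set 0) → L1-HIT  vc=[4, 12]
7: 0x65 (blk 12, set 0) → VC-HIT  vc=[4, 6]
8: 0x35 (blk 6, set 0) → VC-HIT  vc=[4, 12]
9: 0x66 (blk 12, set 0) → VC-HIT  vc=[4, 6]
10: 0x66 (blk 12, set 0) → L1-HIT  vc=[4, 6]
11: 0x24 (blk 4, set 0) → VC-HIT  vc=[12, 6]
12: 0x65 (blk 12, set 0) → VC-HIT  vc=[4, 6]
13: 0x31 (blk 6, set 0) → VC-HIT  vc=[4, 12]

MISSES = 3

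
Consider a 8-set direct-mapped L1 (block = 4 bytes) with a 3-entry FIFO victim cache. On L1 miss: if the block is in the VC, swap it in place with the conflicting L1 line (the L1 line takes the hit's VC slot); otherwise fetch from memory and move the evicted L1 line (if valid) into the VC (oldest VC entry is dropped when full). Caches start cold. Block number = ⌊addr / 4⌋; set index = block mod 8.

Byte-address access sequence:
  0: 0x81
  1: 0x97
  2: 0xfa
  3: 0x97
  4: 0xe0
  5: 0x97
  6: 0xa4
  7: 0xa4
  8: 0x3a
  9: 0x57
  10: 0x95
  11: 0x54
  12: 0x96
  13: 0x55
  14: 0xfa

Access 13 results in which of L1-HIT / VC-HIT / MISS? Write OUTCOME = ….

OUTCOME = VC-HIT

  [0] addr=0x81 blk=32 s=0: MISS | VC []
  [1] addr=0x97 blk=37 s=5: MISS | VC []
  [2] addr=0xfa blk=62 s=6: MISS | VC []
  [3] addr=0x97 blk=37 s=5: L1-HIT | VC []
  [4] addr=0xe0 blk=56 s=0: MISS | VC [32]
  [5] addr=0x97 blk=37 s=5: L1-HIT | VC [32]
  [6] addr=0xa4 blk=41 s=1: MISS | VC [32]
  [7] addr=0xa4 blk=41 s=1: L1-HIT | VC [32]
  [8] addr=0x3a blk=14 s=6: MISS | VC [32, 62]
  [9] addr=0x57 blk=21 s=5: MISS | VC [32, 62, 37]
  [10] addr=0x95 blk=37 s=5: VC-HIT | VC [32, 62, 21]
  [11] addr=0x54 blk=21 s=5: VC-HIT | VC [32, 62, 37]
  [12] addr=0x96 blk=37 s=5: VC-HIT | VC [32, 62, 21]
  [13] addr=0x55 blk=21 s=5: VC-HIT | VC [32, 62, 37]
  [14] addr=0xfa blk=62 s=6: VC-HIT | VC [32, 14, 37]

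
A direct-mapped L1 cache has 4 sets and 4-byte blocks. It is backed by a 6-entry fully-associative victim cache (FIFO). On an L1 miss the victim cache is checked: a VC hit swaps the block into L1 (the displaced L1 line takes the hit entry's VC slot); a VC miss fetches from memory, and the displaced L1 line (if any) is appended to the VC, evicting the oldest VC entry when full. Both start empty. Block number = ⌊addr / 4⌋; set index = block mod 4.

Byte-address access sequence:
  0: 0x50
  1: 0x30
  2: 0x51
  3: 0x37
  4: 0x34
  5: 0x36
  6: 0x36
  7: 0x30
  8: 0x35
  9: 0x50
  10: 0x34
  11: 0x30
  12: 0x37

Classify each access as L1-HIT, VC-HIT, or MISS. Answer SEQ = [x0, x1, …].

SEQ = [MISS, MISS, VC-HIT, MISS, L1-HIT, L1-HIT, L1-HIT, VC-HIT, L1-HIT, VC-HIT, L1-HIT, VC-HIT, L1-HIT]

0: 0x50 (blk 20, set 0) → MISS  vc=[]
1: 0x30 (blk 12, set 0) → MISS  vc=[20]
2: 0x51 (blk 20, set 0) → VC-HIT  vc=[12]
3: 0x37 (blk 13, set 1) → MISS  vc=[12]
4: 0x34 (blk 13, set 1) → L1-HIT  vc=[12]
5: 0x36 (blk 13, set 1) → L1-HIT  vc=[12]
6: 0x36 (blk 13, set 1) → L1-HIT  vc=[12]
7: 0x30 (blk 12, set 0) → VC-HIT  vc=[20]
8: 0x35 (blk 13, set 1) → L1-HIT  vc=[20]
9: 0x50 (blk 20, set 0) → VC-HIT  vc=[12]
10: 0x34 (blk 13, set 1) → L1-HIT  vc=[12]
11: 0x30 (blk 12, set 0) → VC-HIT  vc=[20]
12: 0x37 (blk 13, set 1) → L1-HIT  vc=[20]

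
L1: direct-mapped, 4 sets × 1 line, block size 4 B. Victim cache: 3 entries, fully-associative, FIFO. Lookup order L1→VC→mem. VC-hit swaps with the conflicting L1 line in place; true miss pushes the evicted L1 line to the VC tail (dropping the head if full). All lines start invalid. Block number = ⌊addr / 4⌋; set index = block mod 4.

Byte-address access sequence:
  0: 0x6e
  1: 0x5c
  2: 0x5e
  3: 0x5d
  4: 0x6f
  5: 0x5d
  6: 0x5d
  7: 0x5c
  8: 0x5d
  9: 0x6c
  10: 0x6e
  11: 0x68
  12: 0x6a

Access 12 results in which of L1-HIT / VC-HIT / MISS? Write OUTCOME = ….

#0 0x6e→b27/s3 MISS; vc=[]
#1 0x5c→b23/s3 MISS; vc=[27]
#2 0x5e→b23/s3 L1-HIT; vc=[27]
#3 0x5d→b23/s3 L1-HIT; vc=[27]
#4 0x6f→b27/s3 VC-HIT; vc=[23]
#5 0x5d→b23/s3 VC-HIT; vc=[27]
#6 0x5d→b23/s3 L1-HIT; vc=[27]
#7 0x5c→b23/s3 L1-HIT; vc=[27]
#8 0x5d→b23/s3 L1-HIT; vc=[27]
#9 0x6c→b27/s3 VC-HIT; vc=[23]
#10 0x6e→b27/s3 L1-HIT; vc=[23]
#11 0x68→b26/s2 MISS; vc=[23]
#12 0x6a→b26/s2 L1-HIT; vc=[23]

OUTCOME = L1-HIT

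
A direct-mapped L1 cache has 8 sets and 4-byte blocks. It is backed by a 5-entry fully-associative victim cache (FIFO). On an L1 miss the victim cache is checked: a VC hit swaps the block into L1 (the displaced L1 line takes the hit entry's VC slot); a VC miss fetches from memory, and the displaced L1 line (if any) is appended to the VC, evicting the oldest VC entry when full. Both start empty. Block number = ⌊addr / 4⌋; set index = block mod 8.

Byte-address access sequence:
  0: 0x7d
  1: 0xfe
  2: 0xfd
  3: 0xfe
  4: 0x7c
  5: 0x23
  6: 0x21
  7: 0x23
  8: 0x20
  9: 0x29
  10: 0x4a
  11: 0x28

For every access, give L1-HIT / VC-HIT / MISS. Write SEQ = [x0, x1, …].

SEQ = [MISS, MISS, L1-HIT, L1-HIT, VC-HIT, MISS, L1-HIT, L1-HIT, L1-HIT, MISS, MISS, VC-HIT]

  [0] addr=0x7d blk=31 s=7: MISS | VC []
  [1] addr=0xfe blk=63 s=7: MISS | VC [31]
  [2] addr=0xfd blk=63 s=7: L1-HIT | VC [31]
  [3] addr=0xfe blk=63 s=7: L1-HIT | VC [31]
  [4] addr=0x7c blk=31 s=7: VC-HIT | VC [63]
  [5] addr=0x23 blk=8 s=0: MISS | VC [63]
  [6] addr=0x21 blk=8 s=0: L1-HIT | VC [63]
  [7] addr=0x23 blk=8 s=0: L1-HIT | VC [63]
  [8] addr=0x20 blk=8 s=0: L1-HIT | VC [63]
  [9] addr=0x29 blk=10 s=2: MISS | VC [63]
  [10] addr=0x4a blk=18 s=2: MISS | VC [63, 10]
  [11] addr=0x28 blk=10 s=2: VC-HIT | VC [63, 18]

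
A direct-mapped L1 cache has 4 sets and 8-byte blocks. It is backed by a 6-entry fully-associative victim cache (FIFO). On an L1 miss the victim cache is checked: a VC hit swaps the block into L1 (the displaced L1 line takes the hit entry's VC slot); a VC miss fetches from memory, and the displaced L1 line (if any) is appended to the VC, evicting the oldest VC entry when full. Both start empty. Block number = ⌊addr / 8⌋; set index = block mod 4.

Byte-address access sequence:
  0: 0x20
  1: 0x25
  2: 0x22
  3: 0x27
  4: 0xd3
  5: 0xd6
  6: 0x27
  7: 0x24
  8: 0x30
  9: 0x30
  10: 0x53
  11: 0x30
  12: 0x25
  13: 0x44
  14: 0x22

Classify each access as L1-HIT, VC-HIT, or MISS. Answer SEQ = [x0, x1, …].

  [0] addr=0x20 blk=4 s=0: MISS | VC []
  [1] addr=0x25 blk=4 s=0: L1-HIT | VC []
  [2] addr=0x22 blk=4 s=0: L1-HIT | VC []
  [3] addr=0x27 blk=4 s=0: L1-HIT | VC []
  [4] addr=0xd3 blk=26 s=2: MISS | VC []
  [5] addr=0xd6 blk=26 s=2: L1-HIT | VC []
  [6] addr=0x27 blk=4 s=0: L1-HIT | VC []
  [7] addr=0x24 blk=4 s=0: L1-HIT | VC []
  [8] addr=0x30 blk=6 s=2: MISS | VC [26]
  [9] addr=0x30 blk=6 s=2: L1-HIT | VC [26]
  [10] addr=0x53 blk=10 s=2: MISS | VC [26, 6]
  [11] addr=0x30 blk=6 s=2: VC-HIT | VC [26, 10]
  [12] addr=0x25 blk=4 s=0: L1-HIT | VC [26, 10]
  [13] addr=0x44 blk=8 s=0: MISS | VC [26, 10, 4]
  [14] addr=0x22 blk=4 s=0: VC-HIT | VC [26, 10, 8]

SEQ = [MISS, L1-HIT, L1-HIT, L1-HIT, MISS, L1-HIT, L1-HIT, L1-HIT, MISS, L1-HIT, MISS, VC-HIT, L1-HIT, MISS, VC-HIT]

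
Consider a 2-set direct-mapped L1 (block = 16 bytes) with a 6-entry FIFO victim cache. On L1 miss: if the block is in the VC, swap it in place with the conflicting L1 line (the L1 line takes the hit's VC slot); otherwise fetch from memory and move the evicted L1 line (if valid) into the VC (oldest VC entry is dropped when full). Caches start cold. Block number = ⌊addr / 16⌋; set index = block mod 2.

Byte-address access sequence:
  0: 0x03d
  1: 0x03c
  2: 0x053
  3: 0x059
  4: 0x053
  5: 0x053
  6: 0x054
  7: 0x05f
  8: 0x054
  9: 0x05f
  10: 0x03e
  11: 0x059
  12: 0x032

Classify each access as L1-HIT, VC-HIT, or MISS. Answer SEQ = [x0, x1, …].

SEQ = [MISS, L1-HIT, MISS, L1-HIT, L1-HIT, L1-HIT, L1-HIT, L1-HIT, L1-HIT, L1-HIT, VC-HIT, VC-HIT, VC-HIT]

  [0] addr=0x3d blk=3 s=1: MISS | VC []
  [1] addr=0x3c blk=3 s=1: L1-HIT | VC []
  [2] addr=0x53 blk=5 s=1: MISS | VC [3]
  [3] addr=0x59 blk=5 s=1: L1-HIT | VC [3]
  [4] addr=0x53 blk=5 s=1: L1-HIT | VC [3]
  [5] addr=0x53 blk=5 s=1: L1-HIT | VC [3]
  [6] addr=0x54 blk=5 s=1: L1-HIT | VC [3]
  [7] addr=0x5f blk=5 s=1: L1-HIT | VC [3]
  [8] addr=0x54 blk=5 s=1: L1-HIT | VC [3]
  [9] addr=0x5f blk=5 s=1: L1-HIT | VC [3]
  [10] addr=0x3e blk=3 s=1: VC-HIT | VC [5]
  [11] addr=0x59 blk=5 s=1: VC-HIT | VC [3]
  [12] addr=0x32 blk=3 s=1: VC-HIT | VC [5]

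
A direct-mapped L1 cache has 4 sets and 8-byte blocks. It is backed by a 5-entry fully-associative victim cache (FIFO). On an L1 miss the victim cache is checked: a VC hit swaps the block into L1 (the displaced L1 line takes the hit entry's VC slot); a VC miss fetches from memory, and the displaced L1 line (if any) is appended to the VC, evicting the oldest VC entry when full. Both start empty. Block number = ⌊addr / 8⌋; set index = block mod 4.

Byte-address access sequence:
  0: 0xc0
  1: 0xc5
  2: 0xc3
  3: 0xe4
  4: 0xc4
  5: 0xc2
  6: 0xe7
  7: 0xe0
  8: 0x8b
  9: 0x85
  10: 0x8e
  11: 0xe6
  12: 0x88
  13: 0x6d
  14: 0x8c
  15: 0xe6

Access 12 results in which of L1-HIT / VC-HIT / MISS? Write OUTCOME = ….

OUTCOME = L1-HIT

#0 0xc0→b24/s0 MISS; vc=[]
#1 0xc5→b24/s0 L1-HIT; vc=[]
#2 0xc3→b24/s0 L1-HIT; vc=[]
#3 0xe4→b28/s0 MISS; vc=[24]
#4 0xc4→b24/s0 VC-HIT; vc=[28]
#5 0xc2→b24/s0 L1-HIT; vc=[28]
#6 0xe7→b28/s0 VC-HIT; vc=[24]
#7 0xe0→b28/s0 L1-HIT; vc=[24]
#8 0x8b→b17/s1 MISS; vc=[24]
#9 0x85→b16/s0 MISS; vc=[24,28]
#10 0x8e→b17/s1 L1-HIT; vc=[24,28]
#11 0xe6→b28/s0 VC-HIT; vc=[24,16]
#12 0x88→b17/s1 L1-HIT; vc=[24,16]
#13 0x6d→b13/s1 MISS; vc=[24,16,17]
#14 0x8c→b17/s1 VC-HIT; vc=[24,16,13]
#15 0xe6→b28/s0 L1-HIT; vc=[24,16,13]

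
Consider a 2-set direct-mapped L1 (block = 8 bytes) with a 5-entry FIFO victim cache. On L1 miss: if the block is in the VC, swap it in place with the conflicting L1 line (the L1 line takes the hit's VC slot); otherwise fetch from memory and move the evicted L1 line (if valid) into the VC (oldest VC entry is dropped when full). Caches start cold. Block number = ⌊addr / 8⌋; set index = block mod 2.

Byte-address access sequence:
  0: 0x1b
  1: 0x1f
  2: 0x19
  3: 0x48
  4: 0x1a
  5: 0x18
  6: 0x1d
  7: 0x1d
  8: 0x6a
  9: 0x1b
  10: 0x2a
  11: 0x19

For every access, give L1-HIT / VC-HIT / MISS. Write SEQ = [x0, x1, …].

SEQ = [MISS, L1-HIT, L1-HIT, MISS, VC-HIT, L1-HIT, L1-HIT, L1-HIT, MISS, VC-HIT, MISS, VC-HIT]

0: 0x1b (blk 3, set 1) → MISS  vc=[]
1: 0x1f (blk 3, set 1) → L1-HIT  vc=[]
2: 0x19 (blk 3, set 1) → L1-HIT  vc=[]
3: 0x48 (blk 9, set 1) → MISS  vc=[3]
4: 0x1a (blk 3, set 1) → VC-HIT  vc=[9]
5: 0x18 (blk 3, set 1) → L1-HIT  vc=[9]
6: 0x1d (blk 3, set 1) → L1-HIT  vc=[9]
7: 0x1d (blk 3, set 1) → L1-HIT  vc=[9]
8: 0x6a (blk 13, set 1) → MISS  vc=[9, 3]
9: 0x1b (blk 3, set 1) → VC-HIT  vc=[9, 13]
10: 0x2a (blk 5, set 1) → MISS  vc=[9, 13, 3]
11: 0x19 (blk 3, set 1) → VC-HIT  vc=[9, 13, 5]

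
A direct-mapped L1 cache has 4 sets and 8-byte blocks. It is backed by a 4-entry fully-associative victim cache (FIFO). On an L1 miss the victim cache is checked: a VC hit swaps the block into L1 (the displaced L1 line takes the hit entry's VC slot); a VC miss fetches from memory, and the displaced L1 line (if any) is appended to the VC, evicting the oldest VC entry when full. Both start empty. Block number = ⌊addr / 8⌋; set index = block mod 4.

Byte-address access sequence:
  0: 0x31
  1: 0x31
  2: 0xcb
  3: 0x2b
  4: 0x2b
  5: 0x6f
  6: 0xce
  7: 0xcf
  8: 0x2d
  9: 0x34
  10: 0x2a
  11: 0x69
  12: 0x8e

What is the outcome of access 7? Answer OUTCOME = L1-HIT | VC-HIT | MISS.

#0 0x31→b6/s2 MISS; vc=[]
#1 0x31→b6/s2 L1-HIT; vc=[]
#2 0xcb→b25/s1 MISS; vc=[]
#3 0x2b→b5/s1 MISS; vc=[25]
#4 0x2b→b5/s1 L1-HIT; vc=[25]
#5 0x6f→b13/s1 MISS; vc=[25,5]
#6 0xce→b25/s1 VC-HIT; vc=[13,5]
#7 0xcf→b25/s1 L1-HIT; vc=[13,5]
#8 0x2d→b5/s1 VC-HIT; vc=[13,25]
#9 0x34→b6/s2 L1-HIT; vc=[13,25]
#10 0x2a→b5/s1 L1-HIT; vc=[13,25]
#11 0x69→b13/s1 VC-HIT; vc=[5,25]
#12 0x8e→b17/s1 MISS; vc=[5,25,13]

OUTCOME = L1-HIT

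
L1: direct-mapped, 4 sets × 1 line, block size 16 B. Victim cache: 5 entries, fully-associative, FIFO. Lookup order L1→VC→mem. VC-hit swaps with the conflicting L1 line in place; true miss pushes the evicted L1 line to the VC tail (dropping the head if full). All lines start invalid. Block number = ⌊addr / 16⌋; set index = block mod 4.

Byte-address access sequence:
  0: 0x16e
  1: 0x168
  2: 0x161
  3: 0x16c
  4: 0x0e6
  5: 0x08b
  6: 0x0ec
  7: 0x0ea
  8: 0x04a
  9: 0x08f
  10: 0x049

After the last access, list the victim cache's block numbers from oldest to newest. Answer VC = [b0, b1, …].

VC = [22, 8]

  [0] addr=0x16e blk=22 s=2: MISS | VC []
  [1] addr=0x168 blk=22 s=2: L1-HIT | VC []
  [2] addr=0x161 blk=22 s=2: L1-HIT | VC []
  [3] addr=0x16c blk=22 s=2: L1-HIT | VC []
  [4] addr=0xe6 blk=14 s=2: MISS | VC [22]
  [5] addr=0x8b blk=8 s=0: MISS | VC [22]
  [6] addr=0xec blk=14 s=2: L1-HIT | VC [22]
  [7] addr=0xea blk=14 s=2: L1-HIT | VC [22]
  [8] addr=0x4a blk=4 s=0: MISS | VC [22, 8]
  [9] addr=0x8f blk=8 s=0: VC-HIT | VC [22, 4]
  [10] addr=0x49 blk=4 s=0: VC-HIT | VC [22, 8]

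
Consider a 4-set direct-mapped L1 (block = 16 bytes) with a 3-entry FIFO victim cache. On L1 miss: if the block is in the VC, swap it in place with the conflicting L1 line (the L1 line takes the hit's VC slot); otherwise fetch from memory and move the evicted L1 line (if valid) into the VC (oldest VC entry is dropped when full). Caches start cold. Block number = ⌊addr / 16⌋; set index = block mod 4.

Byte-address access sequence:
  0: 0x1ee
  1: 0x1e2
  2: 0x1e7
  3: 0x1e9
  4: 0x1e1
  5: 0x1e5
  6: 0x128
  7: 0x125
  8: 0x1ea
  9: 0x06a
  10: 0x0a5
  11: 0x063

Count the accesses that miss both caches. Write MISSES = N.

MISSES = 4

0: 0x1ee (blk 30, set 2) → MISS  vc=[]
1: 0x1e2 (blk 30, set 2) → L1-HIT  vc=[]
2: 0x1e7 (blk 30, set 2) → L1-HIT  vc=[]
3: 0x1e9 (blk 30, set 2) → L1-HIT  vc=[]
4: 0x1e1 (blk 30, set 2) → L1-HIT  vc=[]
5: 0x1e5 (blk 30, set 2) → L1-HIT  vc=[]
6: 0x128 (blk 18, set 2) → MISS  vc=[30]
7: 0x125 (blk 18, set 2) → L1-HIT  vc=[30]
8: 0x1ea (blk 30, set 2) → VC-HIT  vc=[18]
9: 0x6a (blk 6, set 2) → MISS  vc=[18, 30]
10: 0xa5 (blk 10, set 2) → MISS  vc=[18, 30, 6]
11: 0x63 (blk 6, set 2) → VC-HIT  vc=[18, 30, 10]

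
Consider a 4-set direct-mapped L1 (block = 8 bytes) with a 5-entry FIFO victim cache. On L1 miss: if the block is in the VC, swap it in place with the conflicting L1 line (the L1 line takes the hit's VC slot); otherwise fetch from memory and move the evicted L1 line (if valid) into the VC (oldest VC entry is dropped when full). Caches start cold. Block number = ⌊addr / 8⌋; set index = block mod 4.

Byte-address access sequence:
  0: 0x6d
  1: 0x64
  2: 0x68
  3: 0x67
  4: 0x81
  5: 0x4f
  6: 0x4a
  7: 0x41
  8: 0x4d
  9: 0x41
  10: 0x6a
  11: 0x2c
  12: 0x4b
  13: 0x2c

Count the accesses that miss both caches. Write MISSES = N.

MISSES = 6

#0 0x6d→b13/s1 MISS; vc=[]
#1 0x64→b12/s0 MISS; vc=[]
#2 0x68→b13/s1 L1-HIT; vc=[]
#3 0x67→b12/s0 L1-HIT; vc=[]
#4 0x81→b16/s0 MISS; vc=[12]
#5 0x4f→b9/s1 MISS; vc=[12,13]
#6 0x4a→b9/s1 L1-HIT; vc=[12,13]
#7 0x41→b8/s0 MISS; vc=[12,13,16]
#8 0x4d→b9/s1 L1-HIT; vc=[12,13,16]
#9 0x41→b8/s0 L1-HIT; vc=[12,13,16]
#10 0x6a→b13/s1 VC-HIT; vc=[12,9,16]
#11 0x2c→b5/s1 MISS; vc=[12,9,16,13]
#12 0x4b→b9/s1 VC-HIT; vc=[12,5,16,13]
#13 0x2c→b5/s1 VC-HIT; vc=[12,9,16,13]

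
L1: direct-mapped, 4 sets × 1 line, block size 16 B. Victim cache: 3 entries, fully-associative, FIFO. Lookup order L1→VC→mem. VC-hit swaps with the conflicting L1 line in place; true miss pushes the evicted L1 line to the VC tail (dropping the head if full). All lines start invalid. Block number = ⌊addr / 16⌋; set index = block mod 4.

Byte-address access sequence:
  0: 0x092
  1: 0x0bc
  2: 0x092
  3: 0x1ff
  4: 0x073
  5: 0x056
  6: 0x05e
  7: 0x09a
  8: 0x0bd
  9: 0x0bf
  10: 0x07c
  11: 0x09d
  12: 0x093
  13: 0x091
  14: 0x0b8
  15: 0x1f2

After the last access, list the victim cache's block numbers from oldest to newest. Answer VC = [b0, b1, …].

#0 0x92→b9/s1 MISS; vc=[]
#1 0xbc→b11/s3 MISS; vc=[]
#2 0x92→b9/s1 L1-HIT; vc=[]
#3 0x1ff→b31/s3 MISS; vc=[11]
#4 0x73→b7/s3 MISS; vc=[11,31]
#5 0x56→b5/s1 MISS; vc=[11,31,9]
#6 0x5e→b5/s1 L1-HIT; vc=[11,31,9]
#7 0x9a→b9/s1 VC-HIT; vc=[11,31,5]
#8 0xbd→b11/s3 VC-HIT; vc=[7,31,5]
#9 0xbf→b11/s3 L1-HIT; vc=[7,31,5]
#10 0x7c→b7/s3 VC-HIT; vc=[11,31,5]
#11 0x9d→b9/s1 L1-HIT; vc=[11,31,5]
#12 0x93→b9/s1 L1-HIT; vc=[11,31,5]
#13 0x91→b9/s1 L1-HIT; vc=[11,31,5]
#14 0xb8→b11/s3 VC-HIT; vc=[7,31,5]
#15 0x1f2→b31/s3 VC-HIT; vc=[7,11,5]

VC = [7, 11, 5]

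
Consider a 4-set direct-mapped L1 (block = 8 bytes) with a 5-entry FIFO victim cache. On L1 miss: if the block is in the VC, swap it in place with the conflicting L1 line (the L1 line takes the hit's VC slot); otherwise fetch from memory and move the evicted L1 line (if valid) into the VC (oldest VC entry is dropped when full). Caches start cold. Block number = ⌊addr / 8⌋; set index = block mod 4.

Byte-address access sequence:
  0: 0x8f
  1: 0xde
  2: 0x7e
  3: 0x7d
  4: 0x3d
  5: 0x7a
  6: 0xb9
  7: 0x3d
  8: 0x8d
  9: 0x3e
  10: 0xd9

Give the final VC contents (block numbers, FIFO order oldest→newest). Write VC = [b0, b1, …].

#0 0x8f→b17/s1 MISS; vc=[]
#1 0xde→b27/s3 MISS; vc=[]
#2 0x7e→b15/s3 MISS; vc=[27]
#3 0x7d→b15/s3 L1-HIT; vc=[27]
#4 0x3d→b7/s3 MISS; vc=[27,15]
#5 0x7a→b15/s3 VC-HIT; vc=[27,7]
#6 0xb9→b23/s3 MISS; vc=[27,7,15]
#7 0x3d→b7/s3 VC-HIT; vc=[27,23,15]
#8 0x8d→b17/s1 L1-HIT; vc=[27,23,15]
#9 0x3e→b7/s3 L1-HIT; vc=[27,23,15]
#10 0xd9→b27/s3 VC-HIT; vc=[7,23,15]

VC = [7, 23, 15]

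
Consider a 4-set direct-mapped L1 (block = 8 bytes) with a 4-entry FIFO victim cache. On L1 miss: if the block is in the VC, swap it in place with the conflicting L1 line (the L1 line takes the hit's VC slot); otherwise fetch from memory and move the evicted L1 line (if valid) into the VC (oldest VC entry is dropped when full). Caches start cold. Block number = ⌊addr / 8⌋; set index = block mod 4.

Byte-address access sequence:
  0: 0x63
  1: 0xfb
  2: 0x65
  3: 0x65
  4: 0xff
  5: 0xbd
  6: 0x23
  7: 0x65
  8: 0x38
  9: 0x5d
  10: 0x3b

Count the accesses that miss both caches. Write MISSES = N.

MISSES = 6

  [0] addr=0x63 blk=12 s=0: MISS | VC []
  [1] addr=0xfb blk=31 s=3: MISS | VC []
  [2] addr=0x65 blk=12 s=0: L1-HIT | VC []
  [3] addr=0x65 blk=12 s=0: L1-HIT | VC []
  [4] addr=0xff blk=31 s=3: L1-HIT | VC []
  [5] addr=0xbd blk=23 s=3: MISS | VC [31]
  [6] addr=0x23 blk=4 s=0: MISS | VC [31, 12]
  [7] addr=0x65 blk=12 s=0: VC-HIT | VC [31, 4]
  [8] addr=0x38 blk=7 s=3: MISS | VC [31, 4, 23]
  [9] addr=0x5d blk=11 s=3: MISS | VC [31, 4, 23, 7]
  [10] addr=0x3b blk=7 s=3: VC-HIT | VC [31, 4, 23, 11]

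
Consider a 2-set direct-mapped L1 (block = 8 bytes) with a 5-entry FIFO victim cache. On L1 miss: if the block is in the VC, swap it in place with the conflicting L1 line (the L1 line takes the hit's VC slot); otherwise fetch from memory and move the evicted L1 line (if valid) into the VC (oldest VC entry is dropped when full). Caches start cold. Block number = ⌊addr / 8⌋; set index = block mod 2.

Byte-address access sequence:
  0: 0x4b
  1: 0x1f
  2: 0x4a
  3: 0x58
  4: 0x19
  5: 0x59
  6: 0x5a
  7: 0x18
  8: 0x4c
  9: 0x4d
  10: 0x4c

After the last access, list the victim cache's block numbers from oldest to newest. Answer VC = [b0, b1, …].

VC = [11, 3]

#0 0x4b→b9/s1 MISS; vc=[]
#1 0x1f→b3/s1 MISS; vc=[9]
#2 0x4a→b9/s1 VC-HIT; vc=[3]
#3 0x58→b11/s1 MISS; vc=[3,9]
#4 0x19→b3/s1 VC-HIT; vc=[11,9]
#5 0x59→b11/s1 VC-HIT; vc=[3,9]
#6 0x5a→b11/s1 L1-HIT; vc=[3,9]
#7 0x18→b3/s1 VC-HIT; vc=[11,9]
#8 0x4c→b9/s1 VC-HIT; vc=[11,3]
#9 0x4d→b9/s1 L1-HIT; vc=[11,3]
#10 0x4c→b9/s1 L1-HIT; vc=[11,3]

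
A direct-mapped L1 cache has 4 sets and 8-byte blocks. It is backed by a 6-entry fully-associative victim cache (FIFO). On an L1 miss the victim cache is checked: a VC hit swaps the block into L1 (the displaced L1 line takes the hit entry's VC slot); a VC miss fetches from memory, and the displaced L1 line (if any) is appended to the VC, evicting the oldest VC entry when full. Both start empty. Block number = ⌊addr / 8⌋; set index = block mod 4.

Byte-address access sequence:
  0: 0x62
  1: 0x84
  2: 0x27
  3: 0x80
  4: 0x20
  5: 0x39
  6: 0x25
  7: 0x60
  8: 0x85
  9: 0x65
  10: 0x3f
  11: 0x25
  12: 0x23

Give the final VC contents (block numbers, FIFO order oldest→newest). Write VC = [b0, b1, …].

#0 0x62→b12/s0 MISS; vc=[]
#1 0x84→b16/s0 MISS; vc=[12]
#2 0x27→b4/s0 MISS; vc=[12,16]
#3 0x80→b16/s0 VC-HIT; vc=[12,4]
#4 0x20→b4/s0 VC-HIT; vc=[12,16]
#5 0x39→b7/s3 MISS; vc=[12,16]
#6 0x25→b4/s0 L1-HIT; vc=[12,16]
#7 0x60→b12/s0 VC-HIT; vc=[4,16]
#8 0x85→b16/s0 VC-HIT; vc=[4,12]
#9 0x65→b12/s0 VC-HIT; vc=[4,16]
#10 0x3f→b7/s3 L1-HIT; vc=[4,16]
#11 0x25→b4/s0 VC-HIT; vc=[12,16]
#12 0x23→b4/s0 L1-HIT; vc=[12,16]

VC = [12, 16]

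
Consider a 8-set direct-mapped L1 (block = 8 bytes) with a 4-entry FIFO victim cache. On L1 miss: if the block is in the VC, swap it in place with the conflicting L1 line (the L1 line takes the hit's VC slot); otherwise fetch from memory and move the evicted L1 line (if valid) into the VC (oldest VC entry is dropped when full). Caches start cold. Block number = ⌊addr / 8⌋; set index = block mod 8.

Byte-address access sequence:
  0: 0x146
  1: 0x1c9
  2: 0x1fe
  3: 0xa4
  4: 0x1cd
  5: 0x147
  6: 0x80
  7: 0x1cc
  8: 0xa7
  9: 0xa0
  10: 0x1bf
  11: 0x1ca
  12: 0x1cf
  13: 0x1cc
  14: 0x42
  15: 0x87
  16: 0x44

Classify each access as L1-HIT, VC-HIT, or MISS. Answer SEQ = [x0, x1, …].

#0 0x146→b40/s0 MISS; vc=[]
#1 0x1c9→b57/s1 MISS; vc=[]
#2 0x1fe→b63/s7 MISS; vc=[]
#3 0xa4→b20/s4 MISS; vc=[]
#4 0x1cd→b57/s1 L1-HIT; vc=[]
#5 0x147→b40/s0 L1-HIT; vc=[]
#6 0x80→b16/s0 MISS; vc=[40]
#7 0x1cc→b57/s1 L1-HIT; vc=[40]
#8 0xa7→b20/s4 L1-HIT; vc=[40]
#9 0xa0→b20/s4 L1-HIT; vc=[40]
#10 0x1bf→b55/s7 MISS; vc=[40,63]
#11 0x1ca→b57/s1 L1-HIT; vc=[40,63]
#12 0x1cf→b57/s1 L1-HIT; vc=[40,63]
#13 0x1cc→b57/s1 L1-HIT; vc=[40,63]
#14 0x42→b8/s0 MISS; vc=[40,63,16]
#15 0x87→b16/s0 VC-HIT; vc=[40,63,8]
#16 0x44→b8/s0 VC-HIT; vc=[40,63,16]

SEQ = [MISS, MISS, MISS, MISS, L1-HIT, L1-HIT, MISS, L1-HIT, L1-HIT, L1-HIT, MISS, L1-HIT, L1-HIT, L1-HIT, MISS, VC-HIT, VC-HIT]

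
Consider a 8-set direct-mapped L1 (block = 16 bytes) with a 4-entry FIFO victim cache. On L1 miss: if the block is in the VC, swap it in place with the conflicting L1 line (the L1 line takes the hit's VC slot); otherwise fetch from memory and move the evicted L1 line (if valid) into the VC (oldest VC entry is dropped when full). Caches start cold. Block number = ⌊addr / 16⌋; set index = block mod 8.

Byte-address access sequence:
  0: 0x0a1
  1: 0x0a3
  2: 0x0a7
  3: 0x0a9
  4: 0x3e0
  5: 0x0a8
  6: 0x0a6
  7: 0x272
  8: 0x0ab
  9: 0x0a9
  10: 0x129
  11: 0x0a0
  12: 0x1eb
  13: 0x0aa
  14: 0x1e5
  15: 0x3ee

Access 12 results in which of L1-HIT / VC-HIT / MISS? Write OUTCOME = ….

OUTCOME = MISS

#0 0xa1→b10/s2 MISS; vc=[]
#1 0xa3→b10/s2 L1-HIT; vc=[]
#2 0xa7→b10/s2 L1-HIT; vc=[]
#3 0xa9→b10/s2 L1-HIT; vc=[]
#4 0x3e0→b62/s6 MISS; vc=[]
#5 0xa8→b10/s2 L1-HIT; vc=[]
#6 0xa6→b10/s2 L1-HIT; vc=[]
#7 0x272→b39/s7 MISS; vc=[]
#8 0xab→b10/s2 L1-HIT; vc=[]
#9 0xa9→b10/s2 L1-HIT; vc=[]
#10 0x129→b18/s2 MISS; vc=[10]
#11 0xa0→b10/s2 VC-HIT; vc=[18]
#12 0x1eb→b30/s6 MISS; vc=[18,62]
#13 0xaa→b10/s2 L1-HIT; vc=[18,62]
#14 0x1e5→b30/s6 L1-HIT; vc=[18,62]
#15 0x3ee→b62/s6 VC-HIT; vc=[18,30]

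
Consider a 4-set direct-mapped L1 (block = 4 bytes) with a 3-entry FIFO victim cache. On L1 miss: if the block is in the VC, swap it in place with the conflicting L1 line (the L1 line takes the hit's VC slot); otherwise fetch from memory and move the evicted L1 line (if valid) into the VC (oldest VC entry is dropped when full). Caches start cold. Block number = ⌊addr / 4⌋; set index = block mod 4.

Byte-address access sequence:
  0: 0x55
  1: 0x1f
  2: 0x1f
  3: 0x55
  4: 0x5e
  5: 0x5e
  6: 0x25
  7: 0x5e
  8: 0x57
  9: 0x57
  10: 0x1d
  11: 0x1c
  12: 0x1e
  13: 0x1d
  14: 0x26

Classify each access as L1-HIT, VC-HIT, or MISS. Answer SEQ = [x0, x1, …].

#0 0x55→b21/s1 MISS; vc=[]
#1 0x1f→b7/s3 MISS; vc=[]
#2 0x1f→b7/s3 L1-HIT; vc=[]
#3 0x55→b21/s1 L1-HIT; vc=[]
#4 0x5e→b23/s3 MISS; vc=[7]
#5 0x5e→b23/s3 L1-HIT; vc=[7]
#6 0x25→b9/s1 MISS; vc=[7,21]
#7 0x5e→b23/s3 L1-HIT; vc=[7,21]
#8 0x57→b21/s1 VC-HIT; vc=[7,9]
#9 0x57→b21/s1 L1-HIT; vc=[7,9]
#10 0x1d→b7/s3 VC-HIT; vc=[23,9]
#11 0x1c→b7/s3 L1-HIT; vc=[23,9]
#12 0x1e→b7/s3 L1-HIT; vc=[23,9]
#13 0x1d→b7/s3 L1-HIT; vc=[23,9]
#14 0x26→b9/s1 VC-HIT; vc=[23,21]

SEQ = [MISS, MISS, L1-HIT, L1-HIT, MISS, L1-HIT, MISS, L1-HIT, VC-HIT, L1-HIT, VC-HIT, L1-HIT, L1-HIT, L1-HIT, VC-HIT]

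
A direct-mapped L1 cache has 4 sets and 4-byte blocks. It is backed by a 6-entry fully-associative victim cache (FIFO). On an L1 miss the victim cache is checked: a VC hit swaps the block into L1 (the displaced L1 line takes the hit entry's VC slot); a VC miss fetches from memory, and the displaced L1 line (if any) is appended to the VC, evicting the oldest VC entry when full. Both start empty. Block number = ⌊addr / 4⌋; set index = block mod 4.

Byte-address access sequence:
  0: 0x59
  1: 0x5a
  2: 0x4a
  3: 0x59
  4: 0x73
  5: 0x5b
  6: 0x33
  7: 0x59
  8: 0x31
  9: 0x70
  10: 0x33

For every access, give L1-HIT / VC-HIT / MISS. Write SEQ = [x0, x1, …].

SEQ = [MISS, L1-HIT, MISS, VC-HIT, MISS, L1-HIT, MISS, L1-HIT, L1-HIT, VC-HIT, VC-HIT]

0: 0x59 (blk 22, set 2) → MISS  vc=[]
1: 0x5a (blk 22, set 2) → L1-HIT  vc=[]
2: 0x4a (blk 18, set 2) → MISS  vc=[22]
3: 0x59 (blk 22, set 2) → VC-HIT  vc=[18]
4: 0x73 (blk 28, set 0) → MISS  vc=[18]
5: 0x5b (blk 22, set 2) → L1-HIT  vc=[18]
6: 0x33 (blk 12, set 0) → MISS  vc=[18, 28]
7: 0x59 (blk 22, set 2) → L1-HIT  vc=[18, 28]
8: 0x31 (blk 12, set 0) → L1-HIT  vc=[18, 28]
9: 0x70 (blk 28, set 0) → VC-HIT  vc=[18, 12]
10: 0x33 (blk 12, set 0) → VC-HIT  vc=[18, 28]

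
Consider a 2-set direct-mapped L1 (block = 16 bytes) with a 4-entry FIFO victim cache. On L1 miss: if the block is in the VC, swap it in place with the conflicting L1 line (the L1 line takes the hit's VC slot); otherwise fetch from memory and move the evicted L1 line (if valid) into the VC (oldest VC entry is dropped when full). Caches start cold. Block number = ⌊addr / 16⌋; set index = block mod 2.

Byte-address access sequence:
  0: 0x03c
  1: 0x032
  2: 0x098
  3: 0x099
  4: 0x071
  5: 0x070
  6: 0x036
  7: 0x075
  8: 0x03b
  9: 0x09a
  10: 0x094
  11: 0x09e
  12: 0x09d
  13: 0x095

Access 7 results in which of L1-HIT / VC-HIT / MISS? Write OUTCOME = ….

  [0] addr=0x3c blk=3 s=1: MISS | VC []
  [1] addr=0x32 blk=3 s=1: L1-HIT | VC []
  [2] addr=0x98 blk=9 s=1: MISS | VC [3]
  [3] addr=0x99 blk=9 s=1: L1-HIT | VC [3]
  [4] addr=0x71 blk=7 s=1: MISS | VC [3, 9]
  [5] addr=0x70 blk=7 s=1: L1-HIT | VC [3, 9]
  [6] addr=0x36 blk=3 s=1: VC-HIT | VC [7, 9]
  [7] addr=0x75 blk=7 s=1: VC-HIT | VC [3, 9]
  [8] addr=0x3b blk=3 s=1: VC-HIT | VC [7, 9]
  [9] addr=0x9a blk=9 s=1: VC-HIT | VC [7, 3]
  [10] addr=0x94 blk=9 s=1: L1-HIT | VC [7, 3]
  [11] addr=0x9e blk=9 s=1: L1-HIT | VC [7, 3]
  [12] addr=0x9d blk=9 s=1: L1-HIT | VC [7, 3]
  [13] addr=0x95 blk=9 s=1: L1-HIT | VC [7, 3]

OUTCOME = VC-HIT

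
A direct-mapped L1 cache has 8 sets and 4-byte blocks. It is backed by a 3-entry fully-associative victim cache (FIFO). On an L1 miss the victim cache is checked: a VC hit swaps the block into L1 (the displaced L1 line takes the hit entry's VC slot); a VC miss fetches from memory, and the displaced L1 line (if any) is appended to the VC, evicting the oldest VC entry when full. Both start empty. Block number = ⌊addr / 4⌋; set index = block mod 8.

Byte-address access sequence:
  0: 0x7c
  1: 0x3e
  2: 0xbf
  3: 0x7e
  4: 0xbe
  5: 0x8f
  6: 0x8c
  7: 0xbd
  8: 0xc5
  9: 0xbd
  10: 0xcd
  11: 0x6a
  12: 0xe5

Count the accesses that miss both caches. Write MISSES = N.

  [0] addr=0x7c blk=31 s=7: MISS | VC []
  [1] addr=0x3e blk=15 s=7: MISS | VC [31]
  [2] addr=0xbf blk=47 s=7: MISS | VC [31, 15]
  [3] addr=0x7e blk=31 s=7: VC-HIT | VC [47, 15]
  [4] addr=0xbe blk=47 s=7: VC-HIT | VC [31, 15]
  [5] addr=0x8f blk=35 s=3: MISS | VC [31, 15]
  [6] addr=0x8c blk=35 s=3: L1-HIT | VC [31, 15]
  [7] addr=0xbd blk=47 s=7: L1-HIT | VC [31, 15]
  [8] addr=0xc5 blk=49 s=1: MISS | VC [31, 15]
  [9] addr=0xbd blk=47 s=7: L1-HIT | VC [31, 15]
  [10] addr=0xcd blk=51 s=3: MISS | VC [31, 15, 35]
  [11] addr=0x6a blk=26 s=2: MISS | VC [31, 15, 35]
  [12] addr=0xe5 blk=57 s=1: MISS | VC [15, 35, 49]

MISSES = 8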